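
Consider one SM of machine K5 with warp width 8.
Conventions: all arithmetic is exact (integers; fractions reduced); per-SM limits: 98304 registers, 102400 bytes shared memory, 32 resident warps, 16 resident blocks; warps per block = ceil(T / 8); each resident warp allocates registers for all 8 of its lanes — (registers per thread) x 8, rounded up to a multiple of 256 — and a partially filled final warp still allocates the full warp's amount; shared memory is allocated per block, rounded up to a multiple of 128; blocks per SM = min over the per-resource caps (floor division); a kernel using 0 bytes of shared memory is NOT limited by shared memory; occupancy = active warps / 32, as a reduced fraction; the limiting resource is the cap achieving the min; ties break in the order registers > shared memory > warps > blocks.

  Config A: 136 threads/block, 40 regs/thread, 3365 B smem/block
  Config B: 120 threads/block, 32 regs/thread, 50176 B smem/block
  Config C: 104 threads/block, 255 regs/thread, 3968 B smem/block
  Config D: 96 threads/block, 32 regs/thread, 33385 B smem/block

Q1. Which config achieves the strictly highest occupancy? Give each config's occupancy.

occupancies: A 17/32, B 15/16, C 13/16, D 3/4

Answer: B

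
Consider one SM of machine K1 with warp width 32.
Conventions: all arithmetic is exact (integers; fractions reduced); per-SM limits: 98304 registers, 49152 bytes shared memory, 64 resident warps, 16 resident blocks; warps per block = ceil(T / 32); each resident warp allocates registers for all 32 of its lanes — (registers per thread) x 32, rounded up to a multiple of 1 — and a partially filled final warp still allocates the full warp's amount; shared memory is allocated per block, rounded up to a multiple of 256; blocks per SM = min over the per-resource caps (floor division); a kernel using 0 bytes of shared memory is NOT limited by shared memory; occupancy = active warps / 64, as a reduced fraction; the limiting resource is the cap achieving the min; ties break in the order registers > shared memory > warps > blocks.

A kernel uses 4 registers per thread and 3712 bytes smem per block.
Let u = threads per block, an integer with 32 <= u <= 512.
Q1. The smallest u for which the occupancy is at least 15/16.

Answer: u = 129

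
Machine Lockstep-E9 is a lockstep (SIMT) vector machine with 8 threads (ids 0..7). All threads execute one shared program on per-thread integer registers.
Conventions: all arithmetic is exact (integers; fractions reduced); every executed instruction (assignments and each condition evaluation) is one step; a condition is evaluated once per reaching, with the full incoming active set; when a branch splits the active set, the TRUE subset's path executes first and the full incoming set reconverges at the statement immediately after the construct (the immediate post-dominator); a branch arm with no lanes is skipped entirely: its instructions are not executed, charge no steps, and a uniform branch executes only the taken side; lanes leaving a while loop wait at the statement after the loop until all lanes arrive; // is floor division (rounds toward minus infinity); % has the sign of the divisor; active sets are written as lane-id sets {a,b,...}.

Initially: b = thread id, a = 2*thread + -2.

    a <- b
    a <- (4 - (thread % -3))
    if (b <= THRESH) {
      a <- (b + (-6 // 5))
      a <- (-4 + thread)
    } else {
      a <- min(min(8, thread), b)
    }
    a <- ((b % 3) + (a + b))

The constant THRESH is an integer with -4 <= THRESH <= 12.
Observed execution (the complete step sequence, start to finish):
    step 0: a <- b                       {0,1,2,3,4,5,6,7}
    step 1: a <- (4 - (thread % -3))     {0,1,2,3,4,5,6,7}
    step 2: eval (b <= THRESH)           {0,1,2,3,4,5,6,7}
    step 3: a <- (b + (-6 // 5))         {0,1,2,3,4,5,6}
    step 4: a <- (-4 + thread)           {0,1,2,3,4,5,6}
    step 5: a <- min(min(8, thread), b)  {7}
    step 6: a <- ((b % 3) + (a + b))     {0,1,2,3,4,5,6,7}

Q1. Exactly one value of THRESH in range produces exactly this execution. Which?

Answer: THRESH = 6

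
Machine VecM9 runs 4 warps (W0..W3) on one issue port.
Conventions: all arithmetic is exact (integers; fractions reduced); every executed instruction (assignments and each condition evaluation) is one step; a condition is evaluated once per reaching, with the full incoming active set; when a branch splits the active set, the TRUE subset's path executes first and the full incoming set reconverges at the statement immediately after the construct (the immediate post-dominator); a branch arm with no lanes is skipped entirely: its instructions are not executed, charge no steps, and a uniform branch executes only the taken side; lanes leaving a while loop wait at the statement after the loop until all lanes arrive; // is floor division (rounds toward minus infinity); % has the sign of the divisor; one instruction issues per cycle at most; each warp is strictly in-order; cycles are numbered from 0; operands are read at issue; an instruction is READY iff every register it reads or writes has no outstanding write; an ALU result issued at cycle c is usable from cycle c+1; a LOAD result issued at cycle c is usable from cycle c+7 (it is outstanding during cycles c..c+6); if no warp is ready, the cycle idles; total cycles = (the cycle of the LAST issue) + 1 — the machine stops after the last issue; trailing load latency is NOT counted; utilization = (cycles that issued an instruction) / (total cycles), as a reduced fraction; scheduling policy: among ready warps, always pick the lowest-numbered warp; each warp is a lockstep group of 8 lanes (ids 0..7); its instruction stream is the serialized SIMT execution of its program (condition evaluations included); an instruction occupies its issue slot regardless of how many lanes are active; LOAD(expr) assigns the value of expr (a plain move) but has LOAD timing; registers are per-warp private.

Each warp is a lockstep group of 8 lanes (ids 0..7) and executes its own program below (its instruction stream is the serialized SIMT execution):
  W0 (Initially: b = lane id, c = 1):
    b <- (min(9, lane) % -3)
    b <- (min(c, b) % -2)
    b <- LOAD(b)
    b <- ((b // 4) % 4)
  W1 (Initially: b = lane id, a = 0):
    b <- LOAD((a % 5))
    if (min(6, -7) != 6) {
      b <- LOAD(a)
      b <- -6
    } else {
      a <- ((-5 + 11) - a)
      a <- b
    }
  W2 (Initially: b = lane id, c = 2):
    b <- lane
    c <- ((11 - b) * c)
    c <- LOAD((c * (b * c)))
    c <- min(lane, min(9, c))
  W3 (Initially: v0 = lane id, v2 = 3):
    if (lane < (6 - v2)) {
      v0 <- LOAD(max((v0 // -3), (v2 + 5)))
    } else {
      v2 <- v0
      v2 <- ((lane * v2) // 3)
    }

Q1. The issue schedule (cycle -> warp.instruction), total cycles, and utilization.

cycle 0: W0.I0
cycle 1: W0.I1
cycle 2: W0.I2
cycle 3: W1.I0
cycle 4: W1.I1
cycle 5: W2.I0
cycle 6: W2.I1
cycle 7: W2.I2
cycle 8: W3.I0
cycle 9: W0.I3
cycle 10: W1.I2
cycle 11: W3.I1
cycle 12: idle
cycle 13: idle
cycle 14: W2.I3
cycle 15: idle
cycle 16: idle
cycle 17: W1.I3
cycle 18: W3.I2
cycle 19: W3.I3

Answer: 20 cycles, utilization 4/5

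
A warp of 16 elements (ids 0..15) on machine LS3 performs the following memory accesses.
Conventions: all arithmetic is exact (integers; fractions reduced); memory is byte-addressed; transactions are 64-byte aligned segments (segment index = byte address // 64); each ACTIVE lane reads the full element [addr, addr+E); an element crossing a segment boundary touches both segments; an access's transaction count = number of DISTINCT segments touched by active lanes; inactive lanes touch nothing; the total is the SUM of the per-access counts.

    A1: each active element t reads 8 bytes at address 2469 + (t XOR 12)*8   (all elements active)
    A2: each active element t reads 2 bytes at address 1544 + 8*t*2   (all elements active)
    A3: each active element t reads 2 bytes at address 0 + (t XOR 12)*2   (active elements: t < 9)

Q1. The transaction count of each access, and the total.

A1: 3 transactions
A2: 4 transactions
A3: 1 transaction

Answer: 3,4,1; total 8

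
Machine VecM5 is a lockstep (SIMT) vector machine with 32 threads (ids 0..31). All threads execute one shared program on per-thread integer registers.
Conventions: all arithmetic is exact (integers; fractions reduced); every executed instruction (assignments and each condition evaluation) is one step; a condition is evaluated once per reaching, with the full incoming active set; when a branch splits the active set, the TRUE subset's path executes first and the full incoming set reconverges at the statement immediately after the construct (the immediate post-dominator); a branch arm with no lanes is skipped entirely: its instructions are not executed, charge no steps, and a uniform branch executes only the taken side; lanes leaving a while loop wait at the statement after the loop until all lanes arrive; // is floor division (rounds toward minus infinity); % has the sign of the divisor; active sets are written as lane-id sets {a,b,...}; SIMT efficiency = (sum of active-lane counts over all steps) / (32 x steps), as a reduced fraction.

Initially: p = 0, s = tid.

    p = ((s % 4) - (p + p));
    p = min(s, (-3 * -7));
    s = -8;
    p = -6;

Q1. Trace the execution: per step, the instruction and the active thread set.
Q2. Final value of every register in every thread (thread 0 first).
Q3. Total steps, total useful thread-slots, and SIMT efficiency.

step 0: p <- ((s % 4) - (p + p))     {0,1,2,3,4,5,6,7,8,9,10,11,12,13,14,15,16,17,18,19,20,21,22,23,24,25,26,27,28,29,30,31}
step 1: p <- min(s, (-3 * -7))       {0,1,2,3,4,5,6,7,8,9,10,11,12,13,14,15,16,17,18,19,20,21,22,23,24,25,26,27,28,29,30,31}
step 2: s <- -8                      {0,1,2,3,4,5,6,7,8,9,10,11,12,13,14,15,16,17,18,19,20,21,22,23,24,25,26,27,28,29,30,31}
step 3: p <- -6                      {0,1,2,3,4,5,6,7,8,9,10,11,12,13,14,15,16,17,18,19,20,21,22,23,24,25,26,27,28,29,30,31}

Answer: 4 steps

p: -6,-6,-6,-6,-6,-6,-6,-6,-6,-6,-6,-6,-6,-6,-6,-6,-6,-6,-6,-6,-6,-6,-6,-6,-6,-6,-6,-6,-6,-6,-6,-6
s: -8,-8,-8,-8,-8,-8,-8,-8,-8,-8,-8,-8,-8,-8,-8,-8,-8,-8,-8,-8,-8,-8,-8,-8,-8,-8,-8,-8,-8,-8,-8,-8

steps = 4; useful = 128; efficiency = 128/128 = 1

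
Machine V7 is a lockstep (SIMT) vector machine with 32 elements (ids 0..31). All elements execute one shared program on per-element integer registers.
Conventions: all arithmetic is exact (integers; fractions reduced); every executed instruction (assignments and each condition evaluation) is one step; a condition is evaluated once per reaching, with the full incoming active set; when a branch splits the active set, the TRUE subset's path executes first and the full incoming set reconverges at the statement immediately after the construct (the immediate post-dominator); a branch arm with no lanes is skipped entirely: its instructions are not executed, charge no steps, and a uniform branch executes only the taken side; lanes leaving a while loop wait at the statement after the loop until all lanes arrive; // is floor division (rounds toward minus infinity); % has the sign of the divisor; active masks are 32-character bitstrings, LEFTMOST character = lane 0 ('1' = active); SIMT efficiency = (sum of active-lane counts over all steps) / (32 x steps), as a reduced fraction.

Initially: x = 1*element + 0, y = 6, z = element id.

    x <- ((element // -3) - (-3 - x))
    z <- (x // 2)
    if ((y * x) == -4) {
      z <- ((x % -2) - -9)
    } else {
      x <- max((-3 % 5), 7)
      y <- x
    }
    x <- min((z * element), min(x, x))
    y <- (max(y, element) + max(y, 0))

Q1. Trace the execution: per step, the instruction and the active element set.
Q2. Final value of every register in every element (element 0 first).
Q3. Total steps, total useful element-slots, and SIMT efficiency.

step 0: x <- ((element // -3) - (-3 - x)) 11111111111111111111111111111111
step 1: z <- (x // 2)                11111111111111111111111111111111
step 2: eval ((y * x) == -4)         11111111111111111111111111111111
step 3: x <- max((-3 % 5), 7)        11111111111111111111111111111111
step 4: y <- x                       11111111111111111111111111111111
step 5: x <- min((z * element), min(x, x)) 11111111111111111111111111111111
step 6: y <- (max(y, element) + max(y, 0)) 11111111111111111111111111111111

Answer: 7 steps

x: 0,1,4,6,7,7,7,7,7,7,7,7,7,7,7,7,7,7,7,7,7,7,7,7,7,7,7,7,7,7,7,7
y: 14,14,14,14,14,14,14,14,15,16,17,18,19,20,21,22,23,24,25,26,27,28,29,30,31,32,33,34,35,36,37,38
z: 1,1,2,2,2,3,3,3,4,4,4,5,5,5,6,6,6,7,7,7,8,8,8,9,9,9,10,10,10,11,11,11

steps = 7; useful = 224; efficiency = 224/224 = 1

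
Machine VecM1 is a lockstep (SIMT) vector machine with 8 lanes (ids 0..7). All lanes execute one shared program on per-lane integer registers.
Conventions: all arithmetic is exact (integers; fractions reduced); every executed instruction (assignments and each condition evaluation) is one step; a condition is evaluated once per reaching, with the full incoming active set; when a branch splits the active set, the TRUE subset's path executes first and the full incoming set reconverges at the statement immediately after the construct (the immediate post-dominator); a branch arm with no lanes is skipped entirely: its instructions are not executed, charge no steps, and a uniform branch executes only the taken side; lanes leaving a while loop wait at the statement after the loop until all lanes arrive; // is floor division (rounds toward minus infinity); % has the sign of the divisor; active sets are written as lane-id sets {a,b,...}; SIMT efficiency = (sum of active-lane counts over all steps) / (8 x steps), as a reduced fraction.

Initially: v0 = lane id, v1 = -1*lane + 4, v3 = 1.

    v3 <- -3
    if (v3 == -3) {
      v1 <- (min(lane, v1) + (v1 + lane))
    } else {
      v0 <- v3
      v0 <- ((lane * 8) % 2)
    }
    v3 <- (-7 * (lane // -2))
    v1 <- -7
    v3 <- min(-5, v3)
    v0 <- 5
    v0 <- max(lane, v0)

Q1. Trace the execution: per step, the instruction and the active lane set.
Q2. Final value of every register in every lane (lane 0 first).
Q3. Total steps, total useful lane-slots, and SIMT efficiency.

step 0: v3 <- -3                     {0,1,2,3,4,5,6,7}
step 1: eval (v3 == -3)              {0,1,2,3,4,5,6,7}
step 2: v1 <- (min(lane, v1) + (v1 + lane)) {0,1,2,3,4,5,6,7}
step 3: v3 <- (-7 * (lane // -2))    {0,1,2,3,4,5,6,7}
step 4: v1 <- -7                     {0,1,2,3,4,5,6,7}
step 5: v3 <- min(-5, v3)            {0,1,2,3,4,5,6,7}
step 6: v0 <- 5                      {0,1,2,3,4,5,6,7}
step 7: v0 <- max(lane, v0)          {0,1,2,3,4,5,6,7}

Answer: 8 steps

v0: 5,5,5,5,5,5,6,7
v1: -7,-7,-7,-7,-7,-7,-7,-7
v3: -5,-5,-5,-5,-5,-5,-5,-5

steps = 8; useful = 64; efficiency = 64/64 = 1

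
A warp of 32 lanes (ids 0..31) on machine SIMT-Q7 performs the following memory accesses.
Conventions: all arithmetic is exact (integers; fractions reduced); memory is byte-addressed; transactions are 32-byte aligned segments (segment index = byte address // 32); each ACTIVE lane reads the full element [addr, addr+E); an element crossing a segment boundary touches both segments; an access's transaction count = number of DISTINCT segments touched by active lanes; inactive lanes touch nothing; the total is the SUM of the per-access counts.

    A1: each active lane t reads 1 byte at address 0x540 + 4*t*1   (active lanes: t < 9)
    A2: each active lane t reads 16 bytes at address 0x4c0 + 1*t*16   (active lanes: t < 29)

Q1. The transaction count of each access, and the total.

A1: 2 transactions
A2: 15 transactions

Answer: 2,15; total 17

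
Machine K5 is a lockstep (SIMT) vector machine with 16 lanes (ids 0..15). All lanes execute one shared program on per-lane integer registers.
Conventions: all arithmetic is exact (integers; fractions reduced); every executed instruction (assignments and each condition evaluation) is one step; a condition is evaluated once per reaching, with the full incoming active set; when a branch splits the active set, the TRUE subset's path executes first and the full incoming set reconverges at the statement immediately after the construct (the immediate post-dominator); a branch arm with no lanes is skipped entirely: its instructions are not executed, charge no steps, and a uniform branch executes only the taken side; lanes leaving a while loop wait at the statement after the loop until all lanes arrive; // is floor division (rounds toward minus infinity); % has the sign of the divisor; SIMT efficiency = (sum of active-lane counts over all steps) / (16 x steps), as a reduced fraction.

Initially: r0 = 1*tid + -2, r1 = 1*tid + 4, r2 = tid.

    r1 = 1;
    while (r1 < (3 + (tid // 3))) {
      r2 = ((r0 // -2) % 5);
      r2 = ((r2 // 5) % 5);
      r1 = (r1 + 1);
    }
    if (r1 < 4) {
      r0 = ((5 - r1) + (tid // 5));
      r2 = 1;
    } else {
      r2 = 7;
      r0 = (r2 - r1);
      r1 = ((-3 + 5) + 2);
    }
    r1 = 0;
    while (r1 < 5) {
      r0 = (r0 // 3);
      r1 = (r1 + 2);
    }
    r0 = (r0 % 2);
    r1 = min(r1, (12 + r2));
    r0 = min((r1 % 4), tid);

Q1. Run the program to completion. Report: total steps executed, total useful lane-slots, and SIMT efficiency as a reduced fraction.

Answer: 50 steps, 585 useful, 117/160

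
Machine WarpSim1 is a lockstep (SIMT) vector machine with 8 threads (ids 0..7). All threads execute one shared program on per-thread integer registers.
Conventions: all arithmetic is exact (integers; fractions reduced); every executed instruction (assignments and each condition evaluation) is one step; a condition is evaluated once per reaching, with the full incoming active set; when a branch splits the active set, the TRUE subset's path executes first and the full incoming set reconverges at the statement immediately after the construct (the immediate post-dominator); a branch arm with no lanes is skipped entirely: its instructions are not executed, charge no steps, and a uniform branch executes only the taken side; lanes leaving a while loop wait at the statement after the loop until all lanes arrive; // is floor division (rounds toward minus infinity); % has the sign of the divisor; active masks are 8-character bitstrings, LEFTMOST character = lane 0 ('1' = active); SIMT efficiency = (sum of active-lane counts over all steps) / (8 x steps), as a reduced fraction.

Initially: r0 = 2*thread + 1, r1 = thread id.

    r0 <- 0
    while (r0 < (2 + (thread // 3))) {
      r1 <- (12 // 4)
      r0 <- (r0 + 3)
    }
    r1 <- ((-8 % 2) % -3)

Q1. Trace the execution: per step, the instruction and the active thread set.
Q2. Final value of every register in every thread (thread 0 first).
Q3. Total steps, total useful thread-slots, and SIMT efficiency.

step 0: r0 <- 0                      11111111
step 1: eval (r0 < (2 + (thread // 3))) 11111111
step 2: r1 <- (12 // 4)              11111111
step 3: r0 <- (r0 + 3)               11111111
step 4: eval (r0 < (2 + (thread // 3))) 11111111
step 5: r1 <- (12 // 4)              00000011
step 6: r0 <- (r0 + 3)               00000011
step 7: eval (r0 < (2 + (thread // 3))) 00000011
step 8: r1 <- ((-8 % 2) % -3)        11111111

Answer: 9 steps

r0: 3,3,3,3,3,3,6,6
r1: 0,0,0,0,0,0,0,0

steps = 9; useful = 54; efficiency = 54/72 = 3/4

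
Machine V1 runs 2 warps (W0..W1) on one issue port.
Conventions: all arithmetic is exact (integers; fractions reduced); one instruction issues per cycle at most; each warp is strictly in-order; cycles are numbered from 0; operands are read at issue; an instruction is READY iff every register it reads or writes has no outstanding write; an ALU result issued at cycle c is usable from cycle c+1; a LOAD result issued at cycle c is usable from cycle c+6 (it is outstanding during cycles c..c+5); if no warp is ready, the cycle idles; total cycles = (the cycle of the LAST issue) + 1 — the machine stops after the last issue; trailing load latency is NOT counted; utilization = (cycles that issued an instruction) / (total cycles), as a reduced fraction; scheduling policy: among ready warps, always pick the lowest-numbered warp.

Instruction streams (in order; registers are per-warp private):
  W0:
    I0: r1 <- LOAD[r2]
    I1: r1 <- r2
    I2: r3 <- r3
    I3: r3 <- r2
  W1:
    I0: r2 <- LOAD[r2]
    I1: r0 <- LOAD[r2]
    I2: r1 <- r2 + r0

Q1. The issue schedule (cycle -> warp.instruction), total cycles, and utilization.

cycle 0: W0.I0
cycle 1: W1.I0
cycle 2: idle
cycle 3: idle
cycle 4: idle
cycle 5: idle
cycle 6: W0.I1
cycle 7: W0.I2
cycle 8: W0.I3
cycle 9: W1.I1
cycle 10: idle
cycle 11: idle
cycle 12: idle
cycle 13: idle
cycle 14: idle
cycle 15: W1.I2

Answer: 16 cycles, utilization 7/16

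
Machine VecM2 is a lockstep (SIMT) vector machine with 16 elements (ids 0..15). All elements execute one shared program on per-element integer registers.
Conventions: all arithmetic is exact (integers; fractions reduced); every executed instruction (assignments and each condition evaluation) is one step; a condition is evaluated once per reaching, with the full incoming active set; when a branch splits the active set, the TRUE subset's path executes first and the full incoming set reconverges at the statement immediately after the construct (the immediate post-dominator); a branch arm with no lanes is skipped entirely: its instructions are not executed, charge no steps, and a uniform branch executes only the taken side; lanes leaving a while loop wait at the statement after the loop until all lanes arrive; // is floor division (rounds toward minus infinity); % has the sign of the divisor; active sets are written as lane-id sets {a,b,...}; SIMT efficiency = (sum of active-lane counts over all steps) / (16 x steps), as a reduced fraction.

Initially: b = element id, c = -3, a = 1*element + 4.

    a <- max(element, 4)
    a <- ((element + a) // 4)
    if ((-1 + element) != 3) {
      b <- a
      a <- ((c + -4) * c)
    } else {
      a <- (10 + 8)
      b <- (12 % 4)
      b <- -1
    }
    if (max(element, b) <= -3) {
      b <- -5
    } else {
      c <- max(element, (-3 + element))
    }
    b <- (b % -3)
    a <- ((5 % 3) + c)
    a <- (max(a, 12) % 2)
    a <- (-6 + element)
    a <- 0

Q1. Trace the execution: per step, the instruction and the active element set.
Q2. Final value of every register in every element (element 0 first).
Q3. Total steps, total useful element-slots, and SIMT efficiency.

step 0: a <- max(element, 4)         {0,1,2,3,4,5,6,7,8,9,10,11,12,13,14,15}
step 1: a <- ((element + a) // 4)    {0,1,2,3,4,5,6,7,8,9,10,11,12,13,14,15}
step 2: eval ((-1 + element) != 3)   {0,1,2,3,4,5,6,7,8,9,10,11,12,13,14,15}
step 3: b <- a                       {0,1,2,3,5,6,7,8,9,10,11,12,13,14,15}
step 4: a <- ((c + -4) * c)          {0,1,2,3,5,6,7,8,9,10,11,12,13,14,15}
step 5: a <- (10 + 8)                {4}
step 6: b <- (12 % 4)                {4}
step 7: b <- -1                      {4}
step 8: eval (max(element, b) <= -3) {0,1,2,3,4,5,6,7,8,9,10,11,12,13,14,15}
step 9: c <- max(element, (-3 + element)) {0,1,2,3,4,5,6,7,8,9,10,11,12,13,14,15}
step 10: b <- (b % -3)                {0,1,2,3,4,5,6,7,8,9,10,11,12,13,14,15}
step 11: a <- ((5 % 3) + c)           {0,1,2,3,4,5,6,7,8,9,10,11,12,13,14,15}
step 12: a <- (max(a, 12) % 2)        {0,1,2,3,4,5,6,7,8,9,10,11,12,13,14,15}
step 13: a <- (-6 + element)          {0,1,2,3,4,5,6,7,8,9,10,11,12,13,14,15}
step 14: a <- 0                       {0,1,2,3,4,5,6,7,8,9,10,11,12,13,14,15}

Answer: 15 steps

b: -2,-2,-2,-2,-1,-1,0,0,-2,-2,-1,-1,0,0,-2,-2
c: 0,1,2,3,4,5,6,7,8,9,10,11,12,13,14,15
a: 0,0,0,0,0,0,0,0,0,0,0,0,0,0,0,0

steps = 15; useful = 193; efficiency = 193/240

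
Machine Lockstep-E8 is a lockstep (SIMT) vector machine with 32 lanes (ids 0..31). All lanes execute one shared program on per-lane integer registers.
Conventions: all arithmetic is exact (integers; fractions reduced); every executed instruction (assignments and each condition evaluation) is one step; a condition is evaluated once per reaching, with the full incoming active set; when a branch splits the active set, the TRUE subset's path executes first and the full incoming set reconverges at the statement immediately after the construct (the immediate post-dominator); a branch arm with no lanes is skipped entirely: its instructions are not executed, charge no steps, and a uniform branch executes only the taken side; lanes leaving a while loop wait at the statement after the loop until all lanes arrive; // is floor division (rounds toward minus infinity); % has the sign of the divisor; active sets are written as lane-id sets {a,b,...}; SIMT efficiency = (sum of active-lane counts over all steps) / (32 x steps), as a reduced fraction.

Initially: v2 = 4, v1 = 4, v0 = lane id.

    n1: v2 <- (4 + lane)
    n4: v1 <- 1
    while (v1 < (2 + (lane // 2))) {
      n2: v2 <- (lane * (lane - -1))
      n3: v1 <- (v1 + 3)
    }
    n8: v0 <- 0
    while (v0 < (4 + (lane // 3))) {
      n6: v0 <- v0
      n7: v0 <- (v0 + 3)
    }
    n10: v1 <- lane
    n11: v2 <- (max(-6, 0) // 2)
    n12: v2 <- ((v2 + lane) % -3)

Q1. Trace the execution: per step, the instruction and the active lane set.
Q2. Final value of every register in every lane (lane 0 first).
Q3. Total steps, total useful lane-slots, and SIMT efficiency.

step 0: v2 <- (4 + lane)             {0,1,2,3,4,5,6,7,8,9,10,11,12,13,14,15,16,17,18,19,20,21,22,23,24,25,26,27,28,29,30,31}
step 1: v1 <- 1                      {0,1,2,3,4,5,6,7,8,9,10,11,12,13,14,15,16,17,18,19,20,21,22,23,24,25,26,27,28,29,30,31}
step 2: eval (v1 < (2 + (lane // 2))) {0,1,2,3,4,5,6,7,8,9,10,11,12,13,14,15,16,17,18,19,20,21,22,23,24,25,26,27,28,29,30,31}
step 3: v2 <- (lane * (lane - -1))   {0,1,2,3,4,5,6,7,8,9,10,11,12,13,14,15,16,17,18,19,20,21,22,23,24,25,26,27,28,29,30,31}
step 4: v1 <- (v1 + 3)               {0,1,2,3,4,5,6,7,8,9,10,11,12,13,14,15,16,17,18,19,20,21,22,23,24,25,26,27,28,29,30,31}
step 5: eval (v1 < (2 + (lane // 2))) {0,1,2,3,4,5,6,7,8,9,10,11,12,13,14,15,16,17,18,19,20,21,22,23,24,25,26,27,28,29,30,31}
step 6: v2 <- (lane * (lane - -1))   {6,7,8,9,10,11,12,13,14,15,16,17,18,19,20,21,22,23,24,25,26,27,28,29,30,31}
step 7: v1 <- (v1 + 3)               {6,7,8,9,10,11,12,13,14,15,16,17,18,19,20,21,22,23,24,25,26,27,28,29,30,31}
step 8: eval (v1 < (2 + (lane // 2))) {6,7,8,9,10,11,12,13,14,15,16,17,18,19,20,21,22,23,24,25,26,27,28,29,30,31}
step 9: v2 <- (lane * (lane - -1))   {12,13,14,15,16,17,18,19,20,21,22,23,24,25,26,27,28,29,30,31}
step 10: v1 <- (v1 + 3)               {12,13,14,15,16,17,18,19,20,21,22,23,24,25,26,27,28,29,30,31}
step 11: eval (v1 < (2 + (lane // 2))) {12,13,14,15,16,17,18,19,20,21,22,23,24,25,26,27,28,29,30,31}
step 12: v2 <- (lane * (lane - -1))   {18,19,20,21,22,23,24,25,26,27,28,29,30,31}
step 13: v1 <- (v1 + 3)               {18,19,20,21,22,23,24,25,26,27,28,29,30,31}
step 14: eval (v1 < (2 + (lane // 2))) {18,19,20,21,22,23,24,25,26,27,28,29,30,31}
step 15: v2 <- (lane * (lane - -1))   {24,25,26,27,28,29,30,31}
step 16: v1 <- (v1 + 3)               {24,25,26,27,28,29,30,31}
step 17: eval (v1 < (2 + (lane // 2))) {24,25,26,27,28,29,30,31}
step 18: v2 <- (lane * (lane - -1))   {30,31}
step 19: v1 <- (v1 + 3)               {30,31}
step 20: eval (v1 < (2 + (lane // 2))) {30,31}
step 21: v0 <- 0                      {0,1,2,3,4,5,6,7,8,9,10,11,12,13,14,15,16,17,18,19,20,21,22,23,24,25,26,27,28,29,30,31}
step 22: eval (v0 < (4 + (lane // 3))) {0,1,2,3,4,5,6,7,8,9,10,11,12,13,14,15,16,17,18,19,20,21,22,23,24,25,26,27,28,29,30,31}
step 23: v0 <- v0                     {0,1,2,3,4,5,6,7,8,9,10,11,12,13,14,15,16,17,18,19,20,21,22,23,24,25,26,27,28,29,30,31}
step 24: v0 <- (v0 + 3)               {0,1,2,3,4,5,6,7,8,9,10,11,12,13,14,15,16,17,18,19,20,21,22,23,24,25,26,27,28,29,30,31}
step 25: eval (v0 < (4 + (lane // 3))) {0,1,2,3,4,5,6,7,8,9,10,11,12,13,14,15,16,17,18,19,20,21,22,23,24,25,26,27,28,29,30,31}
step 26: v0 <- v0                     {0,1,2,3,4,5,6,7,8,9,10,11,12,13,14,15,16,17,18,19,20,21,22,23,24,25,26,27,28,29,30,31}
step 27: v0 <- (v0 + 3)               {0,1,2,3,4,5,6,7,8,9,10,11,12,13,14,15,16,17,18,19,20,21,22,23,24,25,26,27,28,29,30,31}
step 28: eval (v0 < (4 + (lane // 3))) {0,1,2,3,4,5,6,7,8,9,10,11,12,13,14,15,16,17,18,19,20,21,22,23,24,25,26,27,28,29,30,31}
step 29: v0 <- v0                     {9,10,11,12,13,14,15,16,17,18,19,20,21,22,23,24,25,26,27,28,29,30,31}
step 30: v0 <- (v0 + 3)               {9,10,11,12,13,14,15,16,17,18,19,20,21,22,23,24,25,26,27,28,29,30,31}
step 31: eval (v0 < (4 + (lane // 3))) {9,10,11,12,13,14,15,16,17,18,19,20,21,22,23,24,25,26,27,28,29,30,31}
step 32: v0 <- v0                     {18,19,20,21,22,23,24,25,26,27,28,29,30,31}
step 33: v0 <- (v0 + 3)               {18,19,20,21,22,23,24,25,26,27,28,29,30,31}
step 34: eval (v0 < (4 + (lane // 3))) {18,19,20,21,22,23,24,25,26,27,28,29,30,31}
step 35: v0 <- v0                     {27,28,29,30,31}
step 36: v0 <- (v0 + 3)               {27,28,29,30,31}
step 37: eval (v0 < (4 + (lane // 3))) {27,28,29,30,31}
step 38: v1 <- lane                   {0,1,2,3,4,5,6,7,8,9,10,11,12,13,14,15,16,17,18,19,20,21,22,23,24,25,26,27,28,29,30,31}
step 39: v2 <- (max(-6, 0) // 2)      {0,1,2,3,4,5,6,7,8,9,10,11,12,13,14,15,16,17,18,19,20,21,22,23,24,25,26,27,28,29,30,31}
step 40: v2 <- ((v2 + lane) % -3)     {0,1,2,3,4,5,6,7,8,9,10,11,12,13,14,15,16,17,18,19,20,21,22,23,24,25,26,27,28,29,30,31}

Answer: 41 steps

v2: 0,-2,-1,0,-2,-1,0,-2,-1,0,-2,-1,0,-2,-1,0,-2,-1,0,-2,-1,0,-2,-1,0,-2,-1,0,-2,-1,0,-2
v1: 0,1,2,3,4,5,6,7,8,9,10,11,12,13,14,15,16,17,18,19,20,21,22,23,24,25,26,27,28,29,30,31
v0: 6,6,6,6,6,6,6,6,6,9,9,9,9,9,9,9,9,9,12,12,12,12,12,12,12,12,12,15,15,15,15,15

steps = 41; useful = 880; efficiency = 880/1312 = 55/82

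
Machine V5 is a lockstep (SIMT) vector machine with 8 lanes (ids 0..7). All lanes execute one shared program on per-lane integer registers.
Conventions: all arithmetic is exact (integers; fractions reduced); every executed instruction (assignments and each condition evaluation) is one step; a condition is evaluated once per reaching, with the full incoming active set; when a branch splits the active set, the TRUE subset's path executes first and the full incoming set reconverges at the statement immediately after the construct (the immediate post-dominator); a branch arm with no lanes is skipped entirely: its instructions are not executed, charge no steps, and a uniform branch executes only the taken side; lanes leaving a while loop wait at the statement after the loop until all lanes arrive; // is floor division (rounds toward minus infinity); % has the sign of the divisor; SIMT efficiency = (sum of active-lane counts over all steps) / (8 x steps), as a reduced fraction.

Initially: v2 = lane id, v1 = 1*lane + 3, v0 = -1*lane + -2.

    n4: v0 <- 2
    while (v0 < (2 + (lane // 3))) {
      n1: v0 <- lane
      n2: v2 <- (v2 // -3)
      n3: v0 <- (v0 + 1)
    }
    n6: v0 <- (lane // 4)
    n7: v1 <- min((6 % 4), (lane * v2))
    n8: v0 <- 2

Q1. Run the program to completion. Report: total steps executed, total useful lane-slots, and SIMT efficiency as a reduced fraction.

Answer: 9 steps, 60 useful, 5/6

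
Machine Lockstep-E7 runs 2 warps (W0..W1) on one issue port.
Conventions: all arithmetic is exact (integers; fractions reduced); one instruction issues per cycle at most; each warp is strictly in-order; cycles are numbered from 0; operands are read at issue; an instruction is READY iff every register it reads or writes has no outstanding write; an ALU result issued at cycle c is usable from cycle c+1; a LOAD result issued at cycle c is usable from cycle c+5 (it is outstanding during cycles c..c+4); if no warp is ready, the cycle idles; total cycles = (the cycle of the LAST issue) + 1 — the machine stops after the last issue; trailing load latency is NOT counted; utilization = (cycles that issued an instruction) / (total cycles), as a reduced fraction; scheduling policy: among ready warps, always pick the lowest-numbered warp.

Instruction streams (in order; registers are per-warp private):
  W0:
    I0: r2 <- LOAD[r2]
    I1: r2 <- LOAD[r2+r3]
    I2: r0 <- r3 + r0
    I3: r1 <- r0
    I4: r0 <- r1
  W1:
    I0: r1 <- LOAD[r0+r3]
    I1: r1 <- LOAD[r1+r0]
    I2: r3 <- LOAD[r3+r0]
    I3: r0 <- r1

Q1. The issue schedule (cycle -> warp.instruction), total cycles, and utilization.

cycle 0: W0.I0
cycle 1: W1.I0
cycle 2: idle
cycle 3: idle
cycle 4: idle
cycle 5: W0.I1
cycle 6: W0.I2
cycle 7: W0.I3
cycle 8: W0.I4
cycle 9: W1.I1
cycle 10: W1.I2
cycle 11: idle
cycle 12: idle
cycle 13: idle
cycle 14: W1.I3

Answer: 15 cycles, utilization 3/5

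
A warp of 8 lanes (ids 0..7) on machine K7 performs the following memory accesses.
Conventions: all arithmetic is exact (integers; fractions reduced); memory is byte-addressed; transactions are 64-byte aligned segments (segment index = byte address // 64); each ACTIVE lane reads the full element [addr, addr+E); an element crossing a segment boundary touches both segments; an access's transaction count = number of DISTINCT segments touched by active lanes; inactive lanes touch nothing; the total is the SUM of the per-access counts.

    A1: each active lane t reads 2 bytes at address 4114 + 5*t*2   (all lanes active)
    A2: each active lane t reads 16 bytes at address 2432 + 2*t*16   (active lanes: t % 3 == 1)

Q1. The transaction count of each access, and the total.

A1: 2 transactions
A2: 3 transactions

Answer: 2,3; total 5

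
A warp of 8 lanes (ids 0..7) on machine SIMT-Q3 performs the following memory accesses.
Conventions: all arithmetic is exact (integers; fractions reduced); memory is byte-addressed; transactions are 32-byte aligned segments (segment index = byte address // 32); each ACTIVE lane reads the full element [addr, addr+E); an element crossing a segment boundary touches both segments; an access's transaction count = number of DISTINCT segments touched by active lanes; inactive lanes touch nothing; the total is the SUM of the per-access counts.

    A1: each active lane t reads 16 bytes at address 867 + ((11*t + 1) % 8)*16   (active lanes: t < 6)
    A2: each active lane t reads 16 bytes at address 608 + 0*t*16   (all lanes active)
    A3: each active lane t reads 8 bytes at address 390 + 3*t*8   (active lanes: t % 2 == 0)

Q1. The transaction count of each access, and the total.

A1: 5 transactions
A2: 1 transaction
A3: 4 transactions

Answer: 5,1,4; total 10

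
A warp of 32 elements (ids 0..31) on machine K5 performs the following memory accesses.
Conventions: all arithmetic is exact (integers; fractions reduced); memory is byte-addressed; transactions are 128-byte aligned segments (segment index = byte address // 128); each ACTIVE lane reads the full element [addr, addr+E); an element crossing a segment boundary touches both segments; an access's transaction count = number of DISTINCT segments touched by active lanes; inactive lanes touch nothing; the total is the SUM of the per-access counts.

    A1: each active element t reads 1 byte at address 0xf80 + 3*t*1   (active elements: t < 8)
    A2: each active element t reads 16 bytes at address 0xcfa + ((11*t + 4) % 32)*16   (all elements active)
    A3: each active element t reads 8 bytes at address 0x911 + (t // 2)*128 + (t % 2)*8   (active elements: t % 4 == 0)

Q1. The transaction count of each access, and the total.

A1: 1 transaction
A2: 5 transactions
A3: 8 transactions

Answer: 1,5,8; total 14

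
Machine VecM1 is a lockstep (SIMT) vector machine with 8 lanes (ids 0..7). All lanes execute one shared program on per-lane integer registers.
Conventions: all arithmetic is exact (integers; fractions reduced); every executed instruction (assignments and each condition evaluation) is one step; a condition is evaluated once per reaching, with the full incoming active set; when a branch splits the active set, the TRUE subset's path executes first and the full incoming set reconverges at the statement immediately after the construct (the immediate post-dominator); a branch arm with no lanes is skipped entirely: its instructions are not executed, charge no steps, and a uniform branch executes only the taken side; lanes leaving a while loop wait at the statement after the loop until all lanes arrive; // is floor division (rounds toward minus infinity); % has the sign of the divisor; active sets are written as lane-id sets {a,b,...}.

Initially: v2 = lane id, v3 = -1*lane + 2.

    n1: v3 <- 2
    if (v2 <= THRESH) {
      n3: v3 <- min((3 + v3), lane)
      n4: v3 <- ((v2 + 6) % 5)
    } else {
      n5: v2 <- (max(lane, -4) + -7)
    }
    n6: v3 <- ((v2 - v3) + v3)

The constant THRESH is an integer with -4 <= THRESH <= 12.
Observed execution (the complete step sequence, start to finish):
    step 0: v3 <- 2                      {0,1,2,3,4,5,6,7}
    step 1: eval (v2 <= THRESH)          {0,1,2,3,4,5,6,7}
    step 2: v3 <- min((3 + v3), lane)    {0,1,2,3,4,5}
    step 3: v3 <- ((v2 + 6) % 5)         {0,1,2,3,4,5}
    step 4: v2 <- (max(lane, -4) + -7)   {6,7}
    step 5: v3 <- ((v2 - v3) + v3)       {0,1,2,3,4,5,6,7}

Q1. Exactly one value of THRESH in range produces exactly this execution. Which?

Answer: THRESH = 5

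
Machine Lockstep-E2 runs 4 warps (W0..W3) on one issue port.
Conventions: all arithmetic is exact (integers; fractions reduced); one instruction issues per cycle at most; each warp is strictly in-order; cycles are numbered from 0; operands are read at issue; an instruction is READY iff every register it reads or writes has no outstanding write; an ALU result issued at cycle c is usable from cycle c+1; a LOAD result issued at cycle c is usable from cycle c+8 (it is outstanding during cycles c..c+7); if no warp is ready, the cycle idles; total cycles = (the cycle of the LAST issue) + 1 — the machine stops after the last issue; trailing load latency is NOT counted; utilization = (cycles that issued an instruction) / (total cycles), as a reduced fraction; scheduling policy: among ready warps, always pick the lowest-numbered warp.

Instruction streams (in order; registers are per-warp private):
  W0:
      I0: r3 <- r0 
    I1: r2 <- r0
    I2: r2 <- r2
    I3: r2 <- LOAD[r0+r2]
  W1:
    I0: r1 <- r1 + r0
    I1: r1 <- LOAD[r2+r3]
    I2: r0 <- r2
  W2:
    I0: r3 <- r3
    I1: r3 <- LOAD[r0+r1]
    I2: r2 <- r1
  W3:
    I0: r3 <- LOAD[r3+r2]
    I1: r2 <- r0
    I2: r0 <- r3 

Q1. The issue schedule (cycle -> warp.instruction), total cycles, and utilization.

cycle 0: W0.I0
cycle 1: W0.I1
cycle 2: W0.I2
cycle 3: W0.I3
cycle 4: W1.I0
cycle 5: W1.I1
cycle 6: W1.I2
cycle 7: W2.I0
cycle 8: W2.I1
cycle 9: W2.I2
cycle 10: W3.I0
cycle 11: W3.I1
cycle 12: idle
cycle 13: idle
cycle 14: idle
cycle 15: idle
cycle 16: idle
cycle 17: idle
cycle 18: W3.I2

Answer: 19 cycles, utilization 13/19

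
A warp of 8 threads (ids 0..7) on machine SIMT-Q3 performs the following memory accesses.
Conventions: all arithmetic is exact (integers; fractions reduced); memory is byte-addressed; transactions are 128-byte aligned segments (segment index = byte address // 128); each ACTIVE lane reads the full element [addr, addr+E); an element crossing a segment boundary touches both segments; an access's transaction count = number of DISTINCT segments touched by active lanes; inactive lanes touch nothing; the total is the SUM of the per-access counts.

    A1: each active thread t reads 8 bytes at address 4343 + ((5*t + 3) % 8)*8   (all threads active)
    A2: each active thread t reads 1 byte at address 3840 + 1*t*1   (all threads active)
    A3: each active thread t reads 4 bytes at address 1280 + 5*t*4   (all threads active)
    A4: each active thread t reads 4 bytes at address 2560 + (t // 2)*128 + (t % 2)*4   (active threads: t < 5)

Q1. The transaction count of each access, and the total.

A1: 2 transactions
A2: 1 transaction
A3: 2 transactions
A4: 3 transactions

Answer: 2,1,2,3; total 8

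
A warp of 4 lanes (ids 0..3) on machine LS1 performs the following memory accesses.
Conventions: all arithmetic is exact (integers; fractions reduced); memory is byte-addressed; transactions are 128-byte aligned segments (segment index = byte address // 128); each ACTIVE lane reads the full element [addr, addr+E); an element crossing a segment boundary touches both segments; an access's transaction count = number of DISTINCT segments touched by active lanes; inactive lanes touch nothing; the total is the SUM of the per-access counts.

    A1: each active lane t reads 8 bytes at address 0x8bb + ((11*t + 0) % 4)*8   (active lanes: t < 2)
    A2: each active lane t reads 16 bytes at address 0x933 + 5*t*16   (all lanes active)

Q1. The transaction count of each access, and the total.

A1: 1 transaction
A2: 3 transactions

Answer: 1,3; total 4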